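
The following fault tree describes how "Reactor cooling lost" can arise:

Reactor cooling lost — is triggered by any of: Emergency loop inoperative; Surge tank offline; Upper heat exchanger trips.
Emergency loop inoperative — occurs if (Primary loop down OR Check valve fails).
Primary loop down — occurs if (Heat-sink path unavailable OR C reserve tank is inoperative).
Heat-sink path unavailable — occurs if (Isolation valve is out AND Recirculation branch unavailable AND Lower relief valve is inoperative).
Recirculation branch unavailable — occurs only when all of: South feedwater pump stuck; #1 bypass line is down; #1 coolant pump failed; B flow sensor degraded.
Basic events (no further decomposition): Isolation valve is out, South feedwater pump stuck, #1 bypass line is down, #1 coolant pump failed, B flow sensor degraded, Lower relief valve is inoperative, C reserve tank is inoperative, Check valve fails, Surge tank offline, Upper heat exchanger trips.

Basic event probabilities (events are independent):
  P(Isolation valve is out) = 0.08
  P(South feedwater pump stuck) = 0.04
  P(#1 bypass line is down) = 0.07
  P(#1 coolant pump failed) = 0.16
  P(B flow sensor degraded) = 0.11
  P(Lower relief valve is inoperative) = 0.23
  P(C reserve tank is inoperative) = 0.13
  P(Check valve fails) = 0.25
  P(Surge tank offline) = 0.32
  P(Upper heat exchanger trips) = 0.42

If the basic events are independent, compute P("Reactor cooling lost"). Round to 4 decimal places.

0.7427

P(Recirculation branch unavailable) [AND] = 0.04 × 0.07 × 0.16 × 0.11 = 0.000049
P(Heat-sink path unavailable) [AND] = 0.08 × 0.000049 × 0.23 = 0.000001
P(Primary loop down) [OR] = 1 − (1−0.000001) × (1−0.13) = 0.130001
P(Emergency loop inoperative) [OR] = 1 − (1−0.130001) × (1−0.25) = 0.347501
P(Reactor cooling lost) [OR] = 1 − (1−0.347501) × (1−0.32) × (1−0.42) = 0.742654
Rounded to 4 decimal places: P(Reactor cooling lost) ≈ 0.7427.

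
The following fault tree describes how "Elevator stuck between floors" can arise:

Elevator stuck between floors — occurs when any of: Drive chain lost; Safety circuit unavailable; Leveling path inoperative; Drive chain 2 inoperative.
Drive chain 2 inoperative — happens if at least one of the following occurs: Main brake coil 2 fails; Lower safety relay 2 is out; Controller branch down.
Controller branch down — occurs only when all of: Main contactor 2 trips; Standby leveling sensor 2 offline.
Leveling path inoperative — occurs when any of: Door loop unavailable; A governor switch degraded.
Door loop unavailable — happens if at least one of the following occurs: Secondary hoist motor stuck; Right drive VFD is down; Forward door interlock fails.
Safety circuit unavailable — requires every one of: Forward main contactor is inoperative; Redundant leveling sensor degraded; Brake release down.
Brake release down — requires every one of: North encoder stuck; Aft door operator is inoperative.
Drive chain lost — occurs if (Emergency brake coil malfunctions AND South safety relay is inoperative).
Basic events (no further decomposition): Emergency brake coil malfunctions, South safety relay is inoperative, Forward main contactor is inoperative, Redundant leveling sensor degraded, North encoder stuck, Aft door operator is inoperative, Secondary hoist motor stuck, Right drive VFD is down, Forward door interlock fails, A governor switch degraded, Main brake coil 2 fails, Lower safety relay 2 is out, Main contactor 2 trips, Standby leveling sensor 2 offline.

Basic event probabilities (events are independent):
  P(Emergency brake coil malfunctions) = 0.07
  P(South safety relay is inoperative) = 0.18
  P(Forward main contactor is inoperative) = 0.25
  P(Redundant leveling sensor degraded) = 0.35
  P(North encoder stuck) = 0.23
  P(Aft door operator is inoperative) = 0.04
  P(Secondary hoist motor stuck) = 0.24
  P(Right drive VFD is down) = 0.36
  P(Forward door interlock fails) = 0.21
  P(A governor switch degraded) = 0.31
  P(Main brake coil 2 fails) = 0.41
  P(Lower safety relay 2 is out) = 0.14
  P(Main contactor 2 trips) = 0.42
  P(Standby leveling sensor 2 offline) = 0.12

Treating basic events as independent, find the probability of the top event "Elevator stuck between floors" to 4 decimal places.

0.8740

P(Drive chain lost) [AND] = 0.07 × 0.18 = 0.012600
P(Brake release down) [AND] = 0.23 × 0.04 = 0.009200
P(Safety circuit unavailable) [AND] = 0.25 × 0.35 × 0.009200 = 0.000805
P(Door loop unavailable) [OR] = 1 − (1−0.24) × (1−0.36) × (1−0.21) = 0.615744
P(Leveling path inoperative) [OR] = 1 − (1−0.615744) × (1−0.31) = 0.734863
P(Controller branch down) [AND] = 0.42 × 0.12 = 0.050400
P(Drive chain 2 inoperative) [OR] = 1 − (1−0.41) × (1−0.14) × (1−0.050400) = 0.518173
P(Elevator stuck between floors) [OR] = 1 − (1−0.012600) × (1−0.000805) × (1−0.734863) × (1−0.518173) = 0.873961
Rounded to 4 decimal places: P(Elevator stuck between floors) ≈ 0.8740.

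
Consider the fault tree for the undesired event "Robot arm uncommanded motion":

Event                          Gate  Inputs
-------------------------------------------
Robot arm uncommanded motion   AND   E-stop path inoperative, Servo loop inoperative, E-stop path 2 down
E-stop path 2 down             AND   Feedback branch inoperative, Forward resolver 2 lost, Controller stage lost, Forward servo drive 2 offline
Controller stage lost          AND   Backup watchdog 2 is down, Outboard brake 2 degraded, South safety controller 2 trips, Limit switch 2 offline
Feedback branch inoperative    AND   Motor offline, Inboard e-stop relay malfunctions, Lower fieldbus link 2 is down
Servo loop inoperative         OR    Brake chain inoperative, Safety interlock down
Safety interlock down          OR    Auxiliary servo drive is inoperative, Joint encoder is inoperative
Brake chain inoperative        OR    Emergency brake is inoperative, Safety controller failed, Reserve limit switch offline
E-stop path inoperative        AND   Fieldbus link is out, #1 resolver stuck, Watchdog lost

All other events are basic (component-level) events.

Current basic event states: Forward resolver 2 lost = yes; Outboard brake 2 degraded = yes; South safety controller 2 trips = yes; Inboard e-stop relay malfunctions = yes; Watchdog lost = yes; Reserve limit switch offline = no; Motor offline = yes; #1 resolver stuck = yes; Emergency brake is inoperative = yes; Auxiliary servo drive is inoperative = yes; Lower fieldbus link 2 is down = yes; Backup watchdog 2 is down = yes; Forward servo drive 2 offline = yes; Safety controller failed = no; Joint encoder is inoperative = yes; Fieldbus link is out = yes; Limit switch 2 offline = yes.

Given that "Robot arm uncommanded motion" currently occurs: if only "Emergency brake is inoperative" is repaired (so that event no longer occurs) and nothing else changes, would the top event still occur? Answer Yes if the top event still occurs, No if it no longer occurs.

Counterfactual: set "Emergency brake is inoperative" to not occurred.
E-stop path inoperative [AND]: Fieldbus link is out=occurs, #1 resolver stuck=occurs, Watchdog lost=occurs → all inputs occur → occurs.
Brake chain inoperative [OR]: Emergency brake is inoperative=not, Safety controller failed=not, Reserve limit switch offline=not → no input occurs → does not occur.
Safety interlock down [OR]: Auxiliary servo drive is inoperative=occurs, Joint encoder is inoperative=occurs → at least one input occurs → occurs.
Servo loop inoperative [OR]: Brake chain inoperative=not, Safety interlock down=occurs → at least one input occurs → occurs.
Feedback branch inoperative [AND]: Motor offline=occurs, Inboard e-stop relay malfunctions=occurs, Lower fieldbus link 2 is down=occurs → all inputs occur → occurs.
Controller stage lost [AND]: Backup watchdog 2 is down=occurs, Outboard brake 2 degraded=occurs, South safety controller 2 trips=occurs, Limit switch 2 offline=occurs → all inputs occur → occurs.
E-stop path 2 down [AND]: Feedback branch inoperative=occurs, Forward resolver 2 lost=occurs, Controller stage lost=occurs, Forward servo drive 2 offline=occurs → all inputs occur → occurs.
Robot arm uncommanded motion [AND]: E-stop path inoperative=occurs, Servo loop inoperative=occurs, E-stop path 2 down=occurs → all inputs occur → occurs.

Yes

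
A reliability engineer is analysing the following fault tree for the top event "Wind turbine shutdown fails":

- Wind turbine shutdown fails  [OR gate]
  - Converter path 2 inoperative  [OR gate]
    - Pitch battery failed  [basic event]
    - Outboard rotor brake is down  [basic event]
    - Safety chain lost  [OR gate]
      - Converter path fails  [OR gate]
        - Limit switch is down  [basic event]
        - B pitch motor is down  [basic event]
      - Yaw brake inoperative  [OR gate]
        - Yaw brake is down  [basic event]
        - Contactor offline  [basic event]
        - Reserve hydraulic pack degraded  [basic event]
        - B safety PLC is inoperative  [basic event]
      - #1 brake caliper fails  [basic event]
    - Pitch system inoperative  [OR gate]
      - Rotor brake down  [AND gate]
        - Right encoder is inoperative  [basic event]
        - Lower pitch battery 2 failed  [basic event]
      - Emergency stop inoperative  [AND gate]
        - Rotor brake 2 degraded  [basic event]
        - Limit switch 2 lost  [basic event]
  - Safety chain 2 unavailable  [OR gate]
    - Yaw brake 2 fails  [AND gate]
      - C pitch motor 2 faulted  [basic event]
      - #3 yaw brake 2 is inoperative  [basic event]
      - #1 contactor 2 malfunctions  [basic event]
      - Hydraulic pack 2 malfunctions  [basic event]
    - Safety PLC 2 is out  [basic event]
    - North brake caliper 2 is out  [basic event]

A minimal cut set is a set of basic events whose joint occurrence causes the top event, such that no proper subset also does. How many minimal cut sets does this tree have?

Converter path fails [OR]: union of children's cut sets → 2 cut set(s).
Yaw brake inoperative [OR]: union of children's cut sets → 4 cut set(s).
Safety chain lost [OR]: union of children's cut sets → 7 cut set(s).
Rotor brake down [AND]: one cut set from each child combined → 1 × 1 = 1 cut set(s).
Emergency stop inoperative [AND]: one cut set from each child combined → 1 × 1 = 1 cut set(s).
Pitch system inoperative [OR]: union of children's cut sets → 2 cut set(s).
Converter path 2 inoperative [OR]: union of children's cut sets → 11 cut set(s).
Yaw brake 2 fails [AND]: one cut set from each child combined → 1 × 1 × 1 × 1 = 1 cut set(s).
Safety chain 2 unavailable [OR]: union of children's cut sets → 3 cut set(s).
Wind turbine shutdown fails [OR]: union of children's cut sets → 14 cut set(s).

14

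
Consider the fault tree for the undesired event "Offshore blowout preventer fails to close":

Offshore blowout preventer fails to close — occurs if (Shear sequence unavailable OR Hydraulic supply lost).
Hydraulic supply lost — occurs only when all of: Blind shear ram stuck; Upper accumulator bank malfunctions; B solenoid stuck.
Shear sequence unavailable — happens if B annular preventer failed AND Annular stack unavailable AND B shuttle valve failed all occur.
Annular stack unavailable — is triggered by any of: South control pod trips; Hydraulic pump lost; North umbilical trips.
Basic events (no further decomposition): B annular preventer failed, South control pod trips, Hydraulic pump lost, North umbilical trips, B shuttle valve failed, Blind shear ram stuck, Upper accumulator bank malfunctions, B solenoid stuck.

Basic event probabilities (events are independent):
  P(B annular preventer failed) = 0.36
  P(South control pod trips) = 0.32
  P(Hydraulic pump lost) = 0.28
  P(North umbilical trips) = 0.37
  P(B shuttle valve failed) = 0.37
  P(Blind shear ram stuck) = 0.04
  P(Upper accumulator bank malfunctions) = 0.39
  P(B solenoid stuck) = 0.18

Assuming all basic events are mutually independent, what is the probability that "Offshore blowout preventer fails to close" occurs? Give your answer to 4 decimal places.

0.0947

P(Annular stack unavailable) [OR] = 1 − (1−0.32) × (1−0.28) × (1−0.37) = 0.691552
P(Shear sequence unavailable) [AND] = 0.36 × 0.691552 × 0.37 = 0.092115
P(Hydraulic supply lost) [AND] = 0.04 × 0.39 × 0.18 = 0.002808
P(Offshore blowout preventer fails to close) [OR] = 1 − (1−0.092115) × (1−0.002808) = 0.094664
Rounded to 4 decimal places: P(Offshore blowout preventer fails to close) ≈ 0.0947.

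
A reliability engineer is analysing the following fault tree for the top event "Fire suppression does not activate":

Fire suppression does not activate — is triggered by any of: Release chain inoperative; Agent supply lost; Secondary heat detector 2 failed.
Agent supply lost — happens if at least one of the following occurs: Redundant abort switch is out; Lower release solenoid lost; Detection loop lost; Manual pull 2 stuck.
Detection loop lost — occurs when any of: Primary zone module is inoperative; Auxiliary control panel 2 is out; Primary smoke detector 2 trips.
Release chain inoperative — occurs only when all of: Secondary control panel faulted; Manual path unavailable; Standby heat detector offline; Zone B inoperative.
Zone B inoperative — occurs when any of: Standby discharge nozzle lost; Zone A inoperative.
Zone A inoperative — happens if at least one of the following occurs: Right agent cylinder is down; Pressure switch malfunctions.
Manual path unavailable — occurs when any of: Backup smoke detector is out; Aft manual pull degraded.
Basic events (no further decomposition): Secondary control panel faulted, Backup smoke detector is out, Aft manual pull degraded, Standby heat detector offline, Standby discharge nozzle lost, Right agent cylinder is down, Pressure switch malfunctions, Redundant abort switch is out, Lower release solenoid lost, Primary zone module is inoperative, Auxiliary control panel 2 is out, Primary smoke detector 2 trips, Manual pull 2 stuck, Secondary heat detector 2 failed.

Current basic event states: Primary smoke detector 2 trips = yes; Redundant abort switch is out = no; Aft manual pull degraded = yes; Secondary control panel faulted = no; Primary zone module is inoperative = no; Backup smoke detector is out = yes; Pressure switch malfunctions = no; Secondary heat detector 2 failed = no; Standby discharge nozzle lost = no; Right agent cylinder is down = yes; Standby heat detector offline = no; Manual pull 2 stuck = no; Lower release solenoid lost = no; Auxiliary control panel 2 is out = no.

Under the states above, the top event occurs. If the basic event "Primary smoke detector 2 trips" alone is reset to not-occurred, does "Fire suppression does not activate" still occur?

No

Counterfactual: set "Primary smoke detector 2 trips" to not occurred.
Manual path unavailable [OR]: Backup smoke detector is out=occurs, Aft manual pull degraded=occurs → at least one input occurs → occurs.
Zone A inoperative [OR]: Right agent cylinder is down=occurs, Pressure switch malfunctions=not → at least one input occurs → occurs.
Zone B inoperative [OR]: Standby discharge nozzle lost=not, Zone A inoperative=occurs → at least one input occurs → occurs.
Release chain inoperative [AND]: Secondary control panel faulted=not, Manual path unavailable=occurs, Standby heat detector offline=not, Zone B inoperative=occurs → not all inputs occur → does not occur.
Detection loop lost [OR]: Primary zone module is inoperative=not, Auxiliary control panel 2 is out=not, Primary smoke detector 2 trips=not → no input occurs → does not occur.
Agent supply lost [OR]: Redundant abort switch is out=not, Lower release solenoid lost=not, Detection loop lost=not, Manual pull 2 stuck=not → no input occurs → does not occur.
Fire suppression does not activate [OR]: Release chain inoperative=not, Agent supply lost=not, Secondary heat detector 2 failed=not → no input occurs → does not occur.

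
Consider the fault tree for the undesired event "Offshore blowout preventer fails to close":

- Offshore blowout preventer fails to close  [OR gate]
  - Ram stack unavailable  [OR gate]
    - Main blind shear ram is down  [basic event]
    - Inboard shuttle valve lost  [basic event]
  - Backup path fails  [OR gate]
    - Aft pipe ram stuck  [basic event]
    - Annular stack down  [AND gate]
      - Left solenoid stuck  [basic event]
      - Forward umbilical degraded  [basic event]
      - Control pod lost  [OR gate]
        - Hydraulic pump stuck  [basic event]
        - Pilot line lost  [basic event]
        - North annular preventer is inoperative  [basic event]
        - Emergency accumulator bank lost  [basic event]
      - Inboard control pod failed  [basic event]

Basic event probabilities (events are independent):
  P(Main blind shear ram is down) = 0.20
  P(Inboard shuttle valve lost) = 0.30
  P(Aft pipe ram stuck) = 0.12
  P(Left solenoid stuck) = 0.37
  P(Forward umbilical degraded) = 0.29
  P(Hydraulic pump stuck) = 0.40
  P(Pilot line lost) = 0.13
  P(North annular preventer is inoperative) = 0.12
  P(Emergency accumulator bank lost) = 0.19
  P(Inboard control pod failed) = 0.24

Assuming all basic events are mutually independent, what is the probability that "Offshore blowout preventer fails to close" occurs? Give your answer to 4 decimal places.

0.5152

P(Ram stack unavailable) [OR] = 1 − (1−0.20) × (1−0.30) = 0.440000
P(Control pod lost) [OR] = 1 − (1−0.40) × (1−0.13) × (1−0.12) × (1−0.19) = 0.627918
P(Annular stack down) [AND] = 0.37 × 0.29 × 0.627918 × 0.24 = 0.016170
P(Backup path fails) [OR] = 1 − (1−0.12) × (1−0.016170) = 0.134230
P(Offshore blowout preventer fails to close) [OR] = 1 − (1−0.440000) × (1−0.134230) = 0.515169
Rounded to 4 decimal places: P(Offshore blowout preventer fails to close) ≈ 0.5152.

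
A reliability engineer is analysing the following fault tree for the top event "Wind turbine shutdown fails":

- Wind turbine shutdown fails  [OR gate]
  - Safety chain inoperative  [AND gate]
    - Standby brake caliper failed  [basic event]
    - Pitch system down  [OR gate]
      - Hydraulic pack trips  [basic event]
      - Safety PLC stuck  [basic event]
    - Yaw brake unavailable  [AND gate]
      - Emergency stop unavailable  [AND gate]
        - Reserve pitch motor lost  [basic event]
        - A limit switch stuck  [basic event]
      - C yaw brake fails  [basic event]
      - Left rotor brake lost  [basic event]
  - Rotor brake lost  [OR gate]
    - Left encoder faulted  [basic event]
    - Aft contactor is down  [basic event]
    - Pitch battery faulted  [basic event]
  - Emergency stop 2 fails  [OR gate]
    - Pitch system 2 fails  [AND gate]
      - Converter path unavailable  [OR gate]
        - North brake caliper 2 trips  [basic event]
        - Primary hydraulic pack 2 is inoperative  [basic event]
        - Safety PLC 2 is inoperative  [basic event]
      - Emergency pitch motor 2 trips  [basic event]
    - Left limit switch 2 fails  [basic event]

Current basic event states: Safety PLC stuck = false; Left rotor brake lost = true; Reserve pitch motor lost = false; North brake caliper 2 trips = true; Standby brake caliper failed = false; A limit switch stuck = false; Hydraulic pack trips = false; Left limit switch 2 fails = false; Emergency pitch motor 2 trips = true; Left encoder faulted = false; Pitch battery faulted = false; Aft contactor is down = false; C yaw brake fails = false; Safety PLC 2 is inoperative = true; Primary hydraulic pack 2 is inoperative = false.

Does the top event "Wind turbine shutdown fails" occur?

Yes

Pitch system down [OR]: Hydraulic pack trips=not, Safety PLC stuck=not → no input occurs → does not occur.
Emergency stop unavailable [AND]: Reserve pitch motor lost=not, A limit switch stuck=not → not all inputs occur → does not occur.
Yaw brake unavailable [AND]: Emergency stop unavailable=not, C yaw brake fails=not, Left rotor brake lost=occurs → not all inputs occur → does not occur.
Safety chain inoperative [AND]: Standby brake caliper failed=not, Pitch system down=not, Yaw brake unavailable=not → not all inputs occur → does not occur.
Rotor brake lost [OR]: Left encoder faulted=not, Aft contactor is down=not, Pitch battery faulted=not → no input occurs → does not occur.
Converter path unavailable [OR]: North brake caliper 2 trips=occurs, Primary hydraulic pack 2 is inoperative=not, Safety PLC 2 is inoperative=occurs → at least one input occurs → occurs.
Pitch system 2 fails [AND]: Converter path unavailable=occurs, Emergency pitch motor 2 trips=occurs → all inputs occur → occurs.
Emergency stop 2 fails [OR]: Pitch system 2 fails=occurs, Left limit switch 2 fails=not → at least one input occurs → occurs.
Wind turbine shutdown fails [OR]: Safety chain inoperative=not, Rotor brake lost=not, Emergency stop 2 fails=occurs → at least one input occurs → occurs.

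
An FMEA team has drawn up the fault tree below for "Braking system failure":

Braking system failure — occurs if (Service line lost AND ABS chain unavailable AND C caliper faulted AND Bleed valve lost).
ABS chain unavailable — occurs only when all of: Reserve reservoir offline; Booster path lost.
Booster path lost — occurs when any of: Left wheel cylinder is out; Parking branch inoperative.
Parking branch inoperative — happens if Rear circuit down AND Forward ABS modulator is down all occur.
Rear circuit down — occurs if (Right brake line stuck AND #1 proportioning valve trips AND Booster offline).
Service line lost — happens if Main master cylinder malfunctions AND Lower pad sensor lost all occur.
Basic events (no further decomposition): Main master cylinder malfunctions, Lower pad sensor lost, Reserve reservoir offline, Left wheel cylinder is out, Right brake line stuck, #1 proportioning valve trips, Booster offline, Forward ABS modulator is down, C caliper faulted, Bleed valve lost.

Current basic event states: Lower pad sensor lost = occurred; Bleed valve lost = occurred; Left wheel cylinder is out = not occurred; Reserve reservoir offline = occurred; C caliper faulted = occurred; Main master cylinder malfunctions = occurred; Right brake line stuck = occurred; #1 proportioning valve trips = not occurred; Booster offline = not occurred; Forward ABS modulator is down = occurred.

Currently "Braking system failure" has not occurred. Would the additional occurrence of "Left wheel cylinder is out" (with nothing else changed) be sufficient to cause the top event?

Counterfactual: set "Left wheel cylinder is out" to occurred.
Service line lost [AND]: Main master cylinder malfunctions=occurs, Lower pad sensor lost=occurs → all inputs occur → occurs.
Rear circuit down [AND]: Right brake line stuck=occurs, #1 proportioning valve trips=not, Booster offline=not → not all inputs occur → does not occur.
Parking branch inoperative [AND]: Rear circuit down=not, Forward ABS modulator is down=occurs → not all inputs occur → does not occur.
Booster path lost [OR]: Left wheel cylinder is out=occurs, Parking branch inoperative=not → at least one input occurs → occurs.
ABS chain unavailable [AND]: Reserve reservoir offline=occurs, Booster path lost=occurs → all inputs occur → occurs.
Braking system failure [AND]: Service line lost=occurs, ABS chain unavailable=occurs, C caliper faulted=occurs, Bleed valve lost=occurs → all inputs occur → occurs.

Yes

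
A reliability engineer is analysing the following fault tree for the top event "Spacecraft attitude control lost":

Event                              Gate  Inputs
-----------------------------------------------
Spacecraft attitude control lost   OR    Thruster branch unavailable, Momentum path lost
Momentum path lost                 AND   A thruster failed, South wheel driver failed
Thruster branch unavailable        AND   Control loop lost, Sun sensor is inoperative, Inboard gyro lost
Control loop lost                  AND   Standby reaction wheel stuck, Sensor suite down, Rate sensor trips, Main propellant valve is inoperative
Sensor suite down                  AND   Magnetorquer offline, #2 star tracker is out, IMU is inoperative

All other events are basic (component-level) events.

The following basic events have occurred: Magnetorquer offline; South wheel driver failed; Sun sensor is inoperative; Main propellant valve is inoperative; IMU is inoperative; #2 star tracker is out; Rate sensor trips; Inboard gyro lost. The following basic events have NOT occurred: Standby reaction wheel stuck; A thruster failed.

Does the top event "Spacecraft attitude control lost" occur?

Sensor suite down [AND]: Magnetorquer offline=occurs, #2 star tracker is out=occurs, IMU is inoperative=occurs → all inputs occur → occurs.
Control loop lost [AND]: Standby reaction wheel stuck=not, Sensor suite down=occurs, Rate sensor trips=occurs, Main propellant valve is inoperative=occurs → not all inputs occur → does not occur.
Thruster branch unavailable [AND]: Control loop lost=not, Sun sensor is inoperative=occurs, Inboard gyro lost=occurs → not all inputs occur → does not occur.
Momentum path lost [AND]: A thruster failed=not, South wheel driver failed=occurs → not all inputs occur → does not occur.
Spacecraft attitude control lost [OR]: Thruster branch unavailable=not, Momentum path lost=not → no input occurs → does not occur.

No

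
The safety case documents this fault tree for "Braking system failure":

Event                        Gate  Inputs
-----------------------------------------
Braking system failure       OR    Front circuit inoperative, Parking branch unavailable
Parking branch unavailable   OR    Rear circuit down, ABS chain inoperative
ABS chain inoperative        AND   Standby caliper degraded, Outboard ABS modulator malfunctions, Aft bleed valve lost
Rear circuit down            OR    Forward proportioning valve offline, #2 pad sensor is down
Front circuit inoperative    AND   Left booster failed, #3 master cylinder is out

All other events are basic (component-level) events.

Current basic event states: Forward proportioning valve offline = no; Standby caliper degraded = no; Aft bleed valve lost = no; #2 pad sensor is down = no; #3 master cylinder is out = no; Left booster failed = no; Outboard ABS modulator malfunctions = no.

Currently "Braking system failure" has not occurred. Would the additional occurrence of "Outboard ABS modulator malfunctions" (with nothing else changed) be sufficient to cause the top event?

Counterfactual: set "Outboard ABS modulator malfunctions" to occurred.
Front circuit inoperative [AND]: Left booster failed=not, #3 master cylinder is out=not → not all inputs occur → does not occur.
Rear circuit down [OR]: Forward proportioning valve offline=not, #2 pad sensor is down=not → no input occurs → does not occur.
ABS chain inoperative [AND]: Standby caliper degraded=not, Outboard ABS modulator malfunctions=occurs, Aft bleed valve lost=not → not all inputs occur → does not occur.
Parking branch unavailable [OR]: Rear circuit down=not, ABS chain inoperative=not → no input occurs → does not occur.
Braking system failure [OR]: Front circuit inoperative=not, Parking branch unavailable=not → no input occurs → does not occur.

No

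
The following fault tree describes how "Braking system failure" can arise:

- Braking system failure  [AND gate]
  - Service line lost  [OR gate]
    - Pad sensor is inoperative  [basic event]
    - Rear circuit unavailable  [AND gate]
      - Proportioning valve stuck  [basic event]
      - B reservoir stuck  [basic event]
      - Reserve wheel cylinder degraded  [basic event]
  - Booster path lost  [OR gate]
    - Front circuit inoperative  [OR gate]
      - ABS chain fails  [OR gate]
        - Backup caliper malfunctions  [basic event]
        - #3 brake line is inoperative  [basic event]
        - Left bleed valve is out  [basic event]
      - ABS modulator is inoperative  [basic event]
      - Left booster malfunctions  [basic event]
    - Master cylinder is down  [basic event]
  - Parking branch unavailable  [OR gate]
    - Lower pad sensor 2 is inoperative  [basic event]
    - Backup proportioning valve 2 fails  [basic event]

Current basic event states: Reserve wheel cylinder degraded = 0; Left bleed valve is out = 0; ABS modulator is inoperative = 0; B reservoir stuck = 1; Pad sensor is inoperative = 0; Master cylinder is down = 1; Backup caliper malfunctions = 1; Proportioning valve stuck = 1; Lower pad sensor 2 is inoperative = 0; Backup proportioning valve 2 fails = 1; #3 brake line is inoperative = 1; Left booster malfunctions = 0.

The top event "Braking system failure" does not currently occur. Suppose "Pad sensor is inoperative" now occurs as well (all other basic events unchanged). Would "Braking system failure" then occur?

Counterfactual: set "Pad sensor is inoperative" to occurred.
Rear circuit unavailable [AND]: Proportioning valve stuck=occurs, B reservoir stuck=occurs, Reserve wheel cylinder degraded=not → not all inputs occur → does not occur.
Service line lost [OR]: Pad sensor is inoperative=occurs, Rear circuit unavailable=not → at least one input occurs → occurs.
ABS chain fails [OR]: Backup caliper malfunctions=occurs, #3 brake line is inoperative=occurs, Left bleed valve is out=not → at least one input occurs → occurs.
Front circuit inoperative [OR]: ABS chain fails=occurs, ABS modulator is inoperative=not, Left booster malfunctions=not → at least one input occurs → occurs.
Booster path lost [OR]: Front circuit inoperative=occurs, Master cylinder is down=occurs → at least one input occurs → occurs.
Parking branch unavailable [OR]: Lower pad sensor 2 is inoperative=not, Backup proportioning valve 2 fails=occurs → at least one input occurs → occurs.
Braking system failure [AND]: Service line lost=occurs, Booster path lost=occurs, Parking branch unavailable=occurs → all inputs occur → occurs.

Yes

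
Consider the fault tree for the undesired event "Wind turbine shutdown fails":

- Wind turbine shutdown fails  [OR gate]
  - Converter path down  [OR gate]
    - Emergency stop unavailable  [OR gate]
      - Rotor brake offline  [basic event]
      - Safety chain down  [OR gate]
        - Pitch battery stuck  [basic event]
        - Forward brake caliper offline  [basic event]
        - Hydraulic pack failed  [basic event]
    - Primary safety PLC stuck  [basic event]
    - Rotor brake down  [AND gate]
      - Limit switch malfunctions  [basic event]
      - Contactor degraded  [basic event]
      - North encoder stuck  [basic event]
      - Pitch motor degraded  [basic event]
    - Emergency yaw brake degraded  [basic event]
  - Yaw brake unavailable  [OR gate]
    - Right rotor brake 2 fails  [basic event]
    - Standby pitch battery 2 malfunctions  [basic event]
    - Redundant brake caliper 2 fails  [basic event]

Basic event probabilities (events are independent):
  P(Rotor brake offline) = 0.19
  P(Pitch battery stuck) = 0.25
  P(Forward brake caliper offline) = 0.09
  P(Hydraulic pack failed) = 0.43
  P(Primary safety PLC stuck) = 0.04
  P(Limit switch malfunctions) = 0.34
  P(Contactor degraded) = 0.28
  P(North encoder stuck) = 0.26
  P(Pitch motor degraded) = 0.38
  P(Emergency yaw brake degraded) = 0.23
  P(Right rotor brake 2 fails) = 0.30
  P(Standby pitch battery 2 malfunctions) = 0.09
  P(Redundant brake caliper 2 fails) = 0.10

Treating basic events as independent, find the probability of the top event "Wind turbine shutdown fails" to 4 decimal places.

P(Safety chain down) [OR] = 1 − (1−0.25) × (1−0.09) × (1−0.43) = 0.610975
P(Emergency stop unavailable) [OR] = 1 − (1−0.19) × (1−0.610975) = 0.684890
P(Rotor brake down) [AND] = 0.34 × 0.28 × 0.26 × 0.38 = 0.009406
P(Converter path down) [OR] = 1 − (1−0.684890) × (1−0.04) × (1−0.009406) × (1−0.23) = 0.769262
P(Yaw brake unavailable) [OR] = 1 − (1−0.30) × (1−0.09) × (1−0.10) = 0.426700
P(Wind turbine shutdown fails) [OR] = 1 − (1−0.769262) × (1−0.426700) = 0.867718
Rounded to 4 decimal places: P(Wind turbine shutdown fails) ≈ 0.8677.

0.8677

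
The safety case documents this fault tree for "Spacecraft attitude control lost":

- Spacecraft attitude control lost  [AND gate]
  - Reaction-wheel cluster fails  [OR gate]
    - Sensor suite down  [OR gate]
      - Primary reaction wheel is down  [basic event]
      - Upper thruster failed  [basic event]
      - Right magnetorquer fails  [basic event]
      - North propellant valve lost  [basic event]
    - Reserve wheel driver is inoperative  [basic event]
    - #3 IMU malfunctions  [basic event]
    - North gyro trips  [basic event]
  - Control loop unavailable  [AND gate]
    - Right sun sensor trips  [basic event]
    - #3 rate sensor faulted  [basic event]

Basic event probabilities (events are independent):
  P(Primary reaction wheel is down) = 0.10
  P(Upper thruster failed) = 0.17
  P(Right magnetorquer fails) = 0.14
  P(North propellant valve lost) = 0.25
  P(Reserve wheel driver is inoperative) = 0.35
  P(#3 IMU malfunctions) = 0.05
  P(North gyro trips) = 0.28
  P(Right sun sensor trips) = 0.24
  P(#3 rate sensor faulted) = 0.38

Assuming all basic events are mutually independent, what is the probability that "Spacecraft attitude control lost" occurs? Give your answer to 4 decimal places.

P(Sensor suite down) [OR] = 1 − (1−0.10) × (1−0.17) × (1−0.14) × (1−0.25) = 0.518185
P(Reaction-wheel cluster fails) [OR] = 1 − (1−0.518185) × (1−0.35) × (1−0.05) × (1−0.28) = 0.785785
P(Control loop unavailable) [AND] = 0.24 × 0.38 = 0.091200
P(Spacecraft attitude control lost) [AND] = 0.785785 × 0.091200 = 0.071664
Rounded to 4 decimal places: P(Spacecraft attitude control lost) ≈ 0.0717.

0.0717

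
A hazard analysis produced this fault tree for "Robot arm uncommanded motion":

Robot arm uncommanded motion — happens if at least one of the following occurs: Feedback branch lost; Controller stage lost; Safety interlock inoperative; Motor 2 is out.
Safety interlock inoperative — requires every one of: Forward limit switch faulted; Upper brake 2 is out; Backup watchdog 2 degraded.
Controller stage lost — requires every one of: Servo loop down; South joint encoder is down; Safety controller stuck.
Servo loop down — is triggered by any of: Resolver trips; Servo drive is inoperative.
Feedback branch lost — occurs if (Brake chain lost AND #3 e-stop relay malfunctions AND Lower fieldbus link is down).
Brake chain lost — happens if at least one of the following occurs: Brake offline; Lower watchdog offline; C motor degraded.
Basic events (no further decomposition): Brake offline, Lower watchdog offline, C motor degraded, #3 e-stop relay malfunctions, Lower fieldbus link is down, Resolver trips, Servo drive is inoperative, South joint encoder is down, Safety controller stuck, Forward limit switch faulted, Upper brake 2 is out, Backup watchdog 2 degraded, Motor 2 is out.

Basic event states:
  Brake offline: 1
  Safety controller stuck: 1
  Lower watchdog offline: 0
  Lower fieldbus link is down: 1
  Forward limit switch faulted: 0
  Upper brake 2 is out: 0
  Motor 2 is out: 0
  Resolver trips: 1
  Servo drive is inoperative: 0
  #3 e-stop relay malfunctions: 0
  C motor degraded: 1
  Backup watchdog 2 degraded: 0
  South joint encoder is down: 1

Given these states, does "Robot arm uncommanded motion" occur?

Brake chain lost [OR]: Brake offline=occurs, Lower watchdog offline=not, C motor degraded=occurs → at least one input occurs → occurs.
Feedback branch lost [AND]: Brake chain lost=occurs, #3 e-stop relay malfunctions=not, Lower fieldbus link is down=occurs → not all inputs occur → does not occur.
Servo loop down [OR]: Resolver trips=occurs, Servo drive is inoperative=not → at least one input occurs → occurs.
Controller stage lost [AND]: Servo loop down=occurs, South joint encoder is down=occurs, Safety controller stuck=occurs → all inputs occur → occurs.
Safety interlock inoperative [AND]: Forward limit switch faulted=not, Upper brake 2 is out=not, Backup watchdog 2 degraded=not → not all inputs occur → does not occur.
Robot arm uncommanded motion [OR]: Feedback branch lost=not, Controller stage lost=occurs, Safety interlock inoperative=not, Motor 2 is out=not → at least one input occurs → occurs.

Yes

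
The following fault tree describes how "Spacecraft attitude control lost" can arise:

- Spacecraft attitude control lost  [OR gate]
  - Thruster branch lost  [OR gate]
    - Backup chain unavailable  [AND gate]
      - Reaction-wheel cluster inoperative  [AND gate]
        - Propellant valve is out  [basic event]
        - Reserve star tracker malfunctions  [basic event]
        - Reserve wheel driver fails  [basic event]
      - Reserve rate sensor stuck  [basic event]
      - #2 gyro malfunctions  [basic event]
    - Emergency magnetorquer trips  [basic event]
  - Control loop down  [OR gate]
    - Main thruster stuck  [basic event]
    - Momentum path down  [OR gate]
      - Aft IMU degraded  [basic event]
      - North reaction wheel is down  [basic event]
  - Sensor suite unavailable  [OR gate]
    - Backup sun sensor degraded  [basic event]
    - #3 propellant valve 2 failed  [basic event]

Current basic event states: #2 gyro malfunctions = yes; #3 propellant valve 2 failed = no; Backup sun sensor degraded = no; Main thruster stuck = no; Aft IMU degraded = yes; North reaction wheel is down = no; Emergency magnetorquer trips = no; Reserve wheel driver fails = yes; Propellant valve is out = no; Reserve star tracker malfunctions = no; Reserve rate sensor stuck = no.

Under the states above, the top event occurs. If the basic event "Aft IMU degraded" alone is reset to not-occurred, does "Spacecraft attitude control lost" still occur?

No

Counterfactual: set "Aft IMU degraded" to not occurred.
Reaction-wheel cluster inoperative [AND]: Propellant valve is out=not, Reserve star tracker malfunctions=not, Reserve wheel driver fails=occurs → not all inputs occur → does not occur.
Backup chain unavailable [AND]: Reaction-wheel cluster inoperative=not, Reserve rate sensor stuck=not, #2 gyro malfunctions=occurs → not all inputs occur → does not occur.
Thruster branch lost [OR]: Backup chain unavailable=not, Emergency magnetorquer trips=not → no input occurs → does not occur.
Momentum path down [OR]: Aft IMU degraded=not, North reaction wheel is down=not → no input occurs → does not occur.
Control loop down [OR]: Main thruster stuck=not, Momentum path down=not → no input occurs → does not occur.
Sensor suite unavailable [OR]: Backup sun sensor degraded=not, #3 propellant valve 2 failed=not → no input occurs → does not occur.
Spacecraft attitude control lost [OR]: Thruster branch lost=not, Control loop down=not, Sensor suite unavailable=not → no input occurs → does not occur.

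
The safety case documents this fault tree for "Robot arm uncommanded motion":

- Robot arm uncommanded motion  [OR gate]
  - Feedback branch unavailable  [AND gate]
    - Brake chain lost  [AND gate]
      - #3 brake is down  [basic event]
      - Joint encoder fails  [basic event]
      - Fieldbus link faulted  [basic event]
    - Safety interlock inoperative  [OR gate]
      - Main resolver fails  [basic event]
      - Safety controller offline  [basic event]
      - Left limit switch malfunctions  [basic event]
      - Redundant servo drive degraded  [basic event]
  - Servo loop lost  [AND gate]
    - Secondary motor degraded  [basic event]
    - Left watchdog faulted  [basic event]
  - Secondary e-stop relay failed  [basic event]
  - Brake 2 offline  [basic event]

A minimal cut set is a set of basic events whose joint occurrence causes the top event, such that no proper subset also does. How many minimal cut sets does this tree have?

Brake chain lost [AND]: one cut set from each child combined → 1 × 1 × 1 = 1 cut set(s).
Safety interlock inoperative [OR]: union of children's cut sets → 4 cut set(s).
Feedback branch unavailable [AND]: one cut set from each child combined → 1 × 4 = 4 cut set(s).
Servo loop lost [AND]: one cut set from each child combined → 1 × 1 = 1 cut set(s).
Robot arm uncommanded motion [OR]: union of children's cut sets → 7 cut set(s).
Minimal cut sets: {#3 brake is down, Fieldbus link faulted, Joint encoder fails, Main resolver fails}; {#3 brake is down, Fieldbus link faulted, Joint encoder fails, Safety controller offline}; {#3 brake is down, Fieldbus link faulted, Joint encoder fails, Left limit switch malfunctions}; {#3 brake is down, Fieldbus link faulted, Joint encoder fails, Redundant servo drive degraded}; {Left watchdog faulted, Secondary motor degraded}; {Secondary e-stop relay failed}; {Brake 2 offline}.

7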